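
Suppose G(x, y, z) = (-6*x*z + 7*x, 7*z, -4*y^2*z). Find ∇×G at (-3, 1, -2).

(9, 18, 0)

(∇×G)₁ = ∂G₃/∂y − ∂G₂/∂z = -8*y*z - 7
(∇×G)₂ = ∂G₁/∂z − ∂G₃/∂x = -6*x
(∇×G)₃ = ∂G₂/∂x − ∂G₁/∂y = 0
∇×G = (-8*y*z - 7, -6*x, 0)
At (-3, 1, -2): (9, 18, 0).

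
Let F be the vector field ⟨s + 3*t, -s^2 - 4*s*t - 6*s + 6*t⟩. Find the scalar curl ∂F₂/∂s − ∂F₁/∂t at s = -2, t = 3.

∂F₂/∂s = -2*s - 4*t - 6
∂F₁/∂t = 3
Scalar curl = -2*s - 4*t - 9
At (-2, 3): -17.

-17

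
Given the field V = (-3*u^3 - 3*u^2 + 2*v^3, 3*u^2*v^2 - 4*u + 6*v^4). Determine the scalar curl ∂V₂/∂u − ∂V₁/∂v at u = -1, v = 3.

-112

∂V₂/∂u = 6*u*v^2 - 4
∂V₁/∂v = 6*v^2
Scalar curl = 6*u*v^2 - 6*v^2 - 4
At (-1, 3): -112.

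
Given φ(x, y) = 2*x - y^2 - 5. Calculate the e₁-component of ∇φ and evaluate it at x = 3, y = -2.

(∇φ)_1 = ∂φ/∂x = 2
At (3, -2): 2.

2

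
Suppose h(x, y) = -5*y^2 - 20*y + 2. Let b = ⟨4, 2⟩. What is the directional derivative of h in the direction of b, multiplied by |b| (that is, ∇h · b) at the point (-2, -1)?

-20

∂h/∂x = 0
∂h/∂y = -10*y - 20
∇h at (-2, -1) = (0, -10)
∇h · b = (0)(4) + (-10)(2) = -20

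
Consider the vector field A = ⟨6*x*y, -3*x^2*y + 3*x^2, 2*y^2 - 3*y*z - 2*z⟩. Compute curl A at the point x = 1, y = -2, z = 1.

(-11, 0, 12)

(∇×A)₁ = ∂A₃/∂y − ∂A₂/∂z = 4*y - 3*z
(∇×A)₂ = ∂A₁/∂z − ∂A₃/∂x = 0
(∇×A)₃ = ∂A₂/∂x − ∂A₁/∂y = -6*x*y
∇×A = (4*y - 3*z, 0, -6*x*y)
At (1, -2, 1): (-11, 0, 12).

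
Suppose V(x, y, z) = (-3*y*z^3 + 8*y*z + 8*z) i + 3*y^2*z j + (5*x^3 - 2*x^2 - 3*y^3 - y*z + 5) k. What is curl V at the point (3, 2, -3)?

(∇×V)₁ = ∂V₃/∂y − ∂V₂/∂z = -12*y^2 - z
(∇×V)₂ = ∂V₁/∂z − ∂V₃/∂x = -15*x^2 + 4*x - 9*y*z^2 + 8*y + 8
(∇×V)₃ = ∂V₂/∂x − ∂V₁/∂y = 3*z^3 - 8*z
∇×V = (-12*y^2 - z, -15*x^2 + 4*x - 9*y*z^2 + 8*y + 8, 3*z^3 - 8*z)
At (3, 2, -3): (-45, -261, -57).

(-45, -261, -57)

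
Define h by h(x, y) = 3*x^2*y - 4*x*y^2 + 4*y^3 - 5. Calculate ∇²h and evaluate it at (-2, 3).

∂²h/∂x² = 6*y
∂²h/∂y² = 8*(-x + 3*y)
∇²h = -8*x + 30*y
At (-2, 3): 106.

106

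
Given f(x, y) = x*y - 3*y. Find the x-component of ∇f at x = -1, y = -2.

-2

(∇f)_1 = ∂f/∂x = y
At (-1, -2): -2.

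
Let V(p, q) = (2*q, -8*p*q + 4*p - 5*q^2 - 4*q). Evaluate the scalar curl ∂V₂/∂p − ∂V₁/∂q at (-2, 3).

∂V₂/∂p = -8*q + 4
∂V₁/∂q = 2
Scalar curl = -8*q + 2
At (-2, 3): -22.

-22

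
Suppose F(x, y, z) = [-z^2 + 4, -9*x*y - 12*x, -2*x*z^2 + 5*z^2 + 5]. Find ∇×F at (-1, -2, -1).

(0, 4, 6)

(∇×F)₁ = ∂F₃/∂y − ∂F₂/∂z = 0
(∇×F)₂ = ∂F₁/∂z − ∂F₃/∂x = 2*z^2 - 2*z
(∇×F)₃ = ∂F₂/∂x − ∂F₁/∂y = -9*y - 12
∇×F = (0, 2*z^2 - 2*z, -9*y - 12)
At (-1, -2, -1): (0, 4, 6).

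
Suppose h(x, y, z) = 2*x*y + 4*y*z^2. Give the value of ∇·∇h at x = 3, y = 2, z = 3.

∂²h/∂x² = 0
∂²h/∂y² = 0
∂²h/∂z² = 8*y
∇²h = 8*y
At (3, 2, 3): 16.

16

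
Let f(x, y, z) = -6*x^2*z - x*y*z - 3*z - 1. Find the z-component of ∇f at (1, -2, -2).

(∇f)_3 = ∂f/∂z = -6*x^2 - x*y - 3
At (1, -2, -2): -7.

-7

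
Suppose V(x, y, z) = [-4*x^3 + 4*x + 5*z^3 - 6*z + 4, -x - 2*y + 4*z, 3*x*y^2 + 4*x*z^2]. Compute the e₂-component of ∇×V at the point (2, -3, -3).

66

(∇×V)_2 = ∂V₁/∂z − ∂V₃/∂x
= 15*z^2 - 6 − (3*y^2 + 4*z^2)
= -3*y^2 + 11*z^2 - 6
At (2, -3, -3): 66.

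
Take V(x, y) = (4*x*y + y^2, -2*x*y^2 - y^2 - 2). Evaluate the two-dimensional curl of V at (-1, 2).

∂V₂/∂x = -2*y^2
∂V₁/∂y = 4*x + 2*y
Scalar curl = -4*x - 2*y^2 - 2*y
At (-1, 2): -8.

-8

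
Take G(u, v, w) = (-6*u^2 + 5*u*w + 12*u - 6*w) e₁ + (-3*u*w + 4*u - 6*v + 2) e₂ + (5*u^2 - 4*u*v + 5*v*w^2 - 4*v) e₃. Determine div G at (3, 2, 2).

∂G₁/∂u = -12*u + 5*w + 12
∂G₂/∂v = -6
∂G₃/∂w = 10*v*w
∇·G = -12*u + 10*v*w + 5*w + 6
At (3, 2, 2): 20.

20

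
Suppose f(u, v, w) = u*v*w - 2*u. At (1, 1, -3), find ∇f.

∂f/∂u = v*w - 2
∂f/∂v = u*w
∂f/∂w = u*v
∇f = (v*w - 2, u*w, u*v)
At (1, 1, -3): (-5, -3, 1).

(-5, -3, 1)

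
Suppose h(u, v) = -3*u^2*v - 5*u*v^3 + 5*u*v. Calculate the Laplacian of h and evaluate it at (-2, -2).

-108

∂²h/∂u² = -6*v
∂²h/∂v² = -30*u*v
∇²h = -30*u*v - 6*v
At (-2, -2): -108.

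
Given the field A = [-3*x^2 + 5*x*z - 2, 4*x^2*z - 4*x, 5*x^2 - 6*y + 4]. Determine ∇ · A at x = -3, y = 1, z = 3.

33

∂A₁/∂x = -6*x + 5*z
∂A₂/∂y = 0
∂A₃/∂z = 0
∇·A = -6*x + 5*z
At (-3, 1, 3): 33.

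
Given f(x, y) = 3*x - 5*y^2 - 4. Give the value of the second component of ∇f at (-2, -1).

(∇f)_2 = ∂f/∂y = -10*y
At (-2, -1): 10.

10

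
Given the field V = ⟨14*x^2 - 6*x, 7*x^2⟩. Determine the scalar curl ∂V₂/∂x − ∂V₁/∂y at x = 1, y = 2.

∂V₂/∂x = 14*x
∂V₁/∂y = 0
Scalar curl = 14*x
At (1, 2): 14.

14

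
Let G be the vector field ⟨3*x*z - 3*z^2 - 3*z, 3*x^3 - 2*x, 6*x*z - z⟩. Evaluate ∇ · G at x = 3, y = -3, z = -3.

∂G₁/∂x = 3*z
∂G₂/∂y = 0
∂G₃/∂z = 6*x - 1
∇·G = 6*x + 3*z - 1
At (3, -3, -3): 8.

8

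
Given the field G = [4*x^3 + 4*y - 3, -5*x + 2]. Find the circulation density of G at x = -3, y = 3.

-9

∂G₂/∂x = -5
∂G₁/∂y = 4
Scalar curl = -9
At (-3, 3): -9.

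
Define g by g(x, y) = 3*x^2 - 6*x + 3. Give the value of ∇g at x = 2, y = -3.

∂g/∂x = 6*x - 6
∂g/∂y = 0
∇g = (6*x - 6, 0)
At (2, -3): (6, 0).

(6, 0)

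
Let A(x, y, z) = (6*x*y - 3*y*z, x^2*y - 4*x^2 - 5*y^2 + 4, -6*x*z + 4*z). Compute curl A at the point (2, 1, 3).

(0, 15, -15)

(∇×A)₁ = ∂A₃/∂y − ∂A₂/∂z = 0
(∇×A)₂ = ∂A₁/∂z − ∂A₃/∂x = -3*y + 6*z
(∇×A)₃ = ∂A₂/∂x − ∂A₁/∂y = 2*x*y - 14*x + 3*z
∇×A = (0, -3*y + 6*z, 2*x*y - 14*x + 3*z)
At (2, 1, 3): (0, 15, -15).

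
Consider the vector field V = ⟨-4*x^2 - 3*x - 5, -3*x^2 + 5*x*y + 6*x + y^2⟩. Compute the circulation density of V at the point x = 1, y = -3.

-15

∂V₂/∂x = -6*x + 5*y + 6
∂V₁/∂y = 0
Scalar curl = -6*x + 5*y + 6
At (1, -3): -15.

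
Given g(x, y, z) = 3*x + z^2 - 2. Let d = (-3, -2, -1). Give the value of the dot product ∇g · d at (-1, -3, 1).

-11

∂g/∂x = 3
∂g/∂y = 0
∂g/∂z = 2*z
∇g at (-1, -3, 1) = (3, 0, 2)
∇g · d = (3)(-3) + (0)(-2) + (2)(-1) = -11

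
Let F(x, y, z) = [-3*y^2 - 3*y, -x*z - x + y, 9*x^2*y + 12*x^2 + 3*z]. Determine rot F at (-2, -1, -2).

(∇×F)₁ = ∂F₃/∂y − ∂F₂/∂z = 9*x^2 + x
(∇×F)₂ = ∂F₁/∂z − ∂F₃/∂x = -18*x*y - 24*x
(∇×F)₃ = ∂F₂/∂x − ∂F₁/∂y = 6*y - z + 2
∇×F = (9*x^2 + x, -18*x*y - 24*x, 6*y - z + 2)
At (-2, -1, -2): (34, 12, -2).

(34, 12, -2)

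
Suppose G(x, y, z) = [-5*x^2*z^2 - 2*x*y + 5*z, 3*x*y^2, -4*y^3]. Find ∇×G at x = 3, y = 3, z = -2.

(∇×G)₁ = ∂G₃/∂y − ∂G₂/∂z = -12*y^2
(∇×G)₂ = ∂G₁/∂z − ∂G₃/∂x = -10*x^2*z + 5
(∇×G)₃ = ∂G₂/∂x − ∂G₁/∂y = 2*x + 3*y^2
∇×G = (-12*y^2, -10*x^2*z + 5, 2*x + 3*y^2)
At (3, 3, -2): (-108, 185, 33).

(-108, 185, 33)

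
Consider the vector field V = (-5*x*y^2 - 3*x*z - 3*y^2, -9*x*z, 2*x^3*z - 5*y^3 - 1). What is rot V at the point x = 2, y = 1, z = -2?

(∇×V)₁ = ∂V₃/∂y − ∂V₂/∂z = 9*x - 15*y^2
(∇×V)₂ = ∂V₁/∂z − ∂V₃/∂x = -6*x^2*z - 3*x
(∇×V)₃ = ∂V₂/∂x − ∂V₁/∂y = 10*x*y + 6*y - 9*z
∇×V = (9*x - 15*y^2, -6*x^2*z - 3*x, 10*x*y + 6*y - 9*z)
At (2, 1, -2): (3, 42, 44).

(3, 42, 44)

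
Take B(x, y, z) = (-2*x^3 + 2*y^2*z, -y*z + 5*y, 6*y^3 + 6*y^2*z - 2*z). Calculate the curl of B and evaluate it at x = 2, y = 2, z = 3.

(∇×B)₁ = ∂B₃/∂y − ∂B₂/∂z = 18*y^2 + 12*y*z + y
(∇×B)₂ = ∂B₁/∂z − ∂B₃/∂x = 2*y^2
(∇×B)₃ = ∂B₂/∂x − ∂B₁/∂y = -4*y*z
∇×B = (18*y^2 + 12*y*z + y, 2*y^2, -4*y*z)
At (2, 2, 3): (146, 8, -24).

(146, 8, -24)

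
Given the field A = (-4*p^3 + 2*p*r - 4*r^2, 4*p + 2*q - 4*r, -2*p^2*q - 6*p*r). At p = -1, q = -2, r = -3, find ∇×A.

(2, 12, 4)

(∇×A)₁ = ∂A₃/∂q − ∂A₂/∂r = -2*p^2 + 4
(∇×A)₂ = ∂A₁/∂r − ∂A₃/∂p = 4*p*q + 2*p - 2*r
(∇×A)₃ = ∂A₂/∂p − ∂A₁/∂q = 4
∇×A = (-2*p^2 + 4, 4*p*q + 2*p - 2*r, 4)
At (-1, -2, -3): (2, 12, 4).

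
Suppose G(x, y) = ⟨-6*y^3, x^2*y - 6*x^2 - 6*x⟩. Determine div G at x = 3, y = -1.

∂G₁/∂x = 0
∂G₂/∂y = x^2
∇·G = x^2
At (3, -1): 9.

9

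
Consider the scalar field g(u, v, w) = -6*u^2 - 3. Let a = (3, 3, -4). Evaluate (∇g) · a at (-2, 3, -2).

∂g/∂u = -12*u
∂g/∂v = 0
∂g/∂w = 0
∇g at (-2, 3, -2) = (24, 0, 0)
∇g · a = (24)(3) + (0)(3) + (0)(-4) = 72

72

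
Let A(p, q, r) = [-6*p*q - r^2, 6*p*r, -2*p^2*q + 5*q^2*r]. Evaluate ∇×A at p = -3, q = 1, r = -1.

(∇×A)₁ = ∂A₃/∂q − ∂A₂/∂r = -2*p^2 - 6*p + 10*q*r
(∇×A)₂ = ∂A₁/∂r − ∂A₃/∂p = 4*p*q - 2*r
(∇×A)₃ = ∂A₂/∂p − ∂A₁/∂q = 6*p + 6*r
∇×A = (-2*p^2 - 6*p + 10*q*r, 4*p*q - 2*r, 6*p + 6*r)
At (-3, 1, -1): (-10, -10, -24).

(-10, -10, -24)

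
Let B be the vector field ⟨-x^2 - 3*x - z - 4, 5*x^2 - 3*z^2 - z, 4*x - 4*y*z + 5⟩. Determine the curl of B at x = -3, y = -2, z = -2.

(∇×B)₁ = ∂B₃/∂y − ∂B₂/∂z = 2*z + 1
(∇×B)₂ = ∂B₁/∂z − ∂B₃/∂x = -5
(∇×B)₃ = ∂B₂/∂x − ∂B₁/∂y = 10*x
∇×B = (2*z + 1, -5, 10*x)
At (-3, -2, -2): (-3, -5, -30).

(-3, -5, -30)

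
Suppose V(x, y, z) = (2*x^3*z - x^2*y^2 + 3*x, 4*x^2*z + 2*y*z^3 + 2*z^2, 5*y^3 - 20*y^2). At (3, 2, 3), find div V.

195

∂V₁/∂x = 6*x^2*z - 2*x*y^2 + 3
∂V₂/∂y = 2*z^3
∂V₃/∂z = 0
∇·V = 6*x^2*z - 2*x*y^2 + 2*z^3 + 3
At (3, 2, 3): 195.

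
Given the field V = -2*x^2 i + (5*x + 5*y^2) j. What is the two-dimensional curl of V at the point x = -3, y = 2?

∂V₂/∂x = 5
∂V₁/∂y = 0
Scalar curl = 5
At (-3, 2): 5.

5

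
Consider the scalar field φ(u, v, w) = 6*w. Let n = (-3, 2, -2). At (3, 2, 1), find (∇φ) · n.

∂φ/∂u = 0
∂φ/∂v = 0
∂φ/∂w = 6
∇φ at (3, 2, 1) = (0, 0, 6)
∇φ · n = (0)(-3) + (0)(2) + (6)(-2) = -12

-12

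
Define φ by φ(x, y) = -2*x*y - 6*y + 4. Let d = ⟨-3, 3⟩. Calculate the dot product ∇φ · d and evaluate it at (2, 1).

∂φ/∂x = -2*y
∂φ/∂y = -2*x - 6
∇φ at (2, 1) = (-2, -10)
∇φ · d = (-2)(-3) + (-10)(3) = -24

-24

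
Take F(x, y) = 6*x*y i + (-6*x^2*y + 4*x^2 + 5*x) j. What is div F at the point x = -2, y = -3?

-42

∂F₁/∂x = 6*y
∂F₂/∂y = -6*x^2
∇·F = -6*x^2 + 6*y
At (-2, -3): -42.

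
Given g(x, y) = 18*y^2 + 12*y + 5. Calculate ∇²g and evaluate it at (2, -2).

∂²g/∂x² = 0
∂²g/∂y² = 36
∇²g = 36
At (2, -2): 36.

36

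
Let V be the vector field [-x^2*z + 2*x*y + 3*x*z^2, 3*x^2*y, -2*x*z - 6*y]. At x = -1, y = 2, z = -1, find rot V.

(∇×V)₁ = ∂V₃/∂y − ∂V₂/∂z = -6
(∇×V)₂ = ∂V₁/∂z − ∂V₃/∂x = -x^2 + 6*x*z + 2*z
(∇×V)₃ = ∂V₂/∂x − ∂V₁/∂y = 6*x*y - 2*x
∇×V = (-6, -x^2 + 6*x*z + 2*z, 6*x*y - 2*x)
At (-1, 2, -1): (-6, 3, -10).

(-6, 3, -10)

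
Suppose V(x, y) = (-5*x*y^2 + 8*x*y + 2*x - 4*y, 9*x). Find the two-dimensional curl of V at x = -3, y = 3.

∂V₂/∂x = 9
∂V₁/∂y = -10*x*y + 8*x - 4
Scalar curl = 10*x*y - 8*x + 13
At (-3, 3): -53.

-53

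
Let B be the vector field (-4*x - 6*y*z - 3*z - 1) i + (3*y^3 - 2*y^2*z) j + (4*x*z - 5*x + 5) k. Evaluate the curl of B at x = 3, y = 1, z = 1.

(2, -8, 6)

(∇×B)₁ = ∂B₃/∂y − ∂B₂/∂z = 2*y^2
(∇×B)₂ = ∂B₁/∂z − ∂B₃/∂x = -6*y - 4*z + 2
(∇×B)₃ = ∂B₂/∂x − ∂B₁/∂y = 6*z
∇×B = (2*y^2, -6*y - 4*z + 2, 6*z)
At (3, 1, 1): (2, -8, 6).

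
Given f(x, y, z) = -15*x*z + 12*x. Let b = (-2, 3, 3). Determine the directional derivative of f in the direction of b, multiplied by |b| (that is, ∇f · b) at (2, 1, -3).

-204

∂f/∂x = -15*z + 12
∂f/∂y = 0
∂f/∂z = -15*x
∇f at (2, 1, -3) = (57, 0, -30)
∇f · b = (57)(-2) + (0)(3) + (-30)(3) = -204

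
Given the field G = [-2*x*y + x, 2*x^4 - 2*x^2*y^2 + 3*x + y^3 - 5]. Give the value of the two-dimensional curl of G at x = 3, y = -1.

∂G₂/∂x = 8*x^3 - 4*x*y^2 + 3
∂G₁/∂y = -2*x
Scalar curl = 8*x^3 - 4*x*y^2 + 2*x + 3
At (3, -1): 213.

213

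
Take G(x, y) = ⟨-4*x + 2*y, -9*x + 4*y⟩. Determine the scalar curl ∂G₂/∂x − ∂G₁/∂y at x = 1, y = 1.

-11

∂G₂/∂x = -9
∂G₁/∂y = 2
Scalar curl = -11
At (1, 1): -11.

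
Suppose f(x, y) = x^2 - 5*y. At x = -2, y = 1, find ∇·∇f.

∂²f/∂x² = 2
∂²f/∂y² = 0
∇²f = 2
At (-2, 1): 2.

2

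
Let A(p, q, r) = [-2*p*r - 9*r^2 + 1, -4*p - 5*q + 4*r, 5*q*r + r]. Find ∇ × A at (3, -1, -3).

(-19, 48, -4)

(∇×A)₁ = ∂A₃/∂q − ∂A₂/∂r = 5*r - 4
(∇×A)₂ = ∂A₁/∂r − ∂A₃/∂p = -2*p - 18*r
(∇×A)₃ = ∂A₂/∂p − ∂A₁/∂q = -4
∇×A = (5*r - 4, -2*p - 18*r, -4)
At (3, -1, -3): (-19, 48, -4).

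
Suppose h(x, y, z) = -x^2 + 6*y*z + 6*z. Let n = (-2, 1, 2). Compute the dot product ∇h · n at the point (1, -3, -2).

-32

∂h/∂x = -2*x
∂h/∂y = 6*z
∂h/∂z = 6*y + 6
∇h at (1, -3, -2) = (-2, -12, -12)
∇h · n = (-2)(-2) + (-12)(1) + (-12)(2) = -32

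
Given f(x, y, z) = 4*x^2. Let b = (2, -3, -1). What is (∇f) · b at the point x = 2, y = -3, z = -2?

32

∂f/∂x = 8*x
∂f/∂y = 0
∂f/∂z = 0
∇f at (2, -3, -2) = (16, 0, 0)
∇f · b = (16)(2) + (0)(-3) + (0)(-1) = 32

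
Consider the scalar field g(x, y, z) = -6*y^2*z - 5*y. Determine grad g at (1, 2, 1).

(0, -29, -24)

∂g/∂x = 0
∂g/∂y = -12*y*z - 5
∂g/∂z = -6*y^2
∇g = (0, -12*y*z - 5, -6*y^2)
At (1, 2, 1): (0, -29, -24).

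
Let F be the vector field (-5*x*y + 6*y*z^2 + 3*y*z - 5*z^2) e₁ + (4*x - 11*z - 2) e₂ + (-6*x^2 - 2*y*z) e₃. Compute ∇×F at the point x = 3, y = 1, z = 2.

(∇×F)₁ = ∂F₃/∂y − ∂F₂/∂z = -2*z + 11
(∇×F)₂ = ∂F₁/∂z − ∂F₃/∂x = 12*x + 12*y*z + 3*y - 10*z
(∇×F)₃ = ∂F₂/∂x − ∂F₁/∂y = 5*x - 6*z^2 - 3*z + 4
∇×F = (-2*z + 11, 12*x + 12*y*z + 3*y - 10*z, 5*x - 6*z^2 - 3*z + 4)
At (3, 1, 2): (7, 43, -11).

(7, 43, -11)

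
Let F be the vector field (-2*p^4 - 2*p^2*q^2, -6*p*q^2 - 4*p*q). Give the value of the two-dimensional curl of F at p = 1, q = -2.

∂F₂/∂p = -6*q^2 - 4*q
∂F₁/∂q = -4*p^2*q
Scalar curl = 4*p^2*q - 6*q^2 - 4*q
At (1, -2): -24.

-24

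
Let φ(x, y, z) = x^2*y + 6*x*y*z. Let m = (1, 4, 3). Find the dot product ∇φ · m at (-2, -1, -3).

218

∂φ/∂x = 2*x*y + 6*y*z
∂φ/∂y = x^2 + 6*x*z
∂φ/∂z = 6*x*y
∇φ at (-2, -1, -3) = (22, 40, 12)
∇φ · m = (22)(1) + (40)(4) + (12)(3) = 218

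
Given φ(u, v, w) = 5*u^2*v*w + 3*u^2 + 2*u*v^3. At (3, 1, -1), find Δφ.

32

∂²φ/∂u² = 2*(5*v*w + 3)
∂²φ/∂v² = 12*u*v
∂²φ/∂w² = 0
∇²φ = 12*u*v + 10*v*w + 6
At (3, 1, -1): 32.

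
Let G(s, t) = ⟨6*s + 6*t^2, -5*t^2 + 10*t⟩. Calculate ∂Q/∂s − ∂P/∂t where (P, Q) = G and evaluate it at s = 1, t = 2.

∂G₂/∂s = 0
∂G₁/∂t = 12*t
Scalar curl = -12*t
At (1, 2): -24.

-24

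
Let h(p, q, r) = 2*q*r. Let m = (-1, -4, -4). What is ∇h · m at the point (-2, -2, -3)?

40

∂h/∂p = 0
∂h/∂q = 2*r
∂h/∂r = 2*q
∇h at (-2, -2, -3) = (0, -6, -4)
∇h · m = (0)(-1) + (-6)(-4) + (-4)(-4) = 40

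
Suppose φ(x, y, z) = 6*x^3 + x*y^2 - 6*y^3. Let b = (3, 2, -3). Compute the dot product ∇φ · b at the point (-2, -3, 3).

-57

∂φ/∂x = 18*x^2 + y^2
∂φ/∂y = 2*x*y - 18*y^2
∂φ/∂z = 0
∇φ at (-2, -3, 3) = (81, -150, 0)
∇φ · b = (81)(3) + (-150)(2) + (0)(-3) = -57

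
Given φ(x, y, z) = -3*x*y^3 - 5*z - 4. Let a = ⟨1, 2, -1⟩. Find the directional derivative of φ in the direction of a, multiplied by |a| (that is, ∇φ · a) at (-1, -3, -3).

248

∂φ/∂x = -3*y^3
∂φ/∂y = -9*x*y^2
∂φ/∂z = -5
∇φ at (-1, -3, -3) = (81, 81, -5)
∇φ · a = (81)(1) + (81)(2) + (-5)(-1) = 248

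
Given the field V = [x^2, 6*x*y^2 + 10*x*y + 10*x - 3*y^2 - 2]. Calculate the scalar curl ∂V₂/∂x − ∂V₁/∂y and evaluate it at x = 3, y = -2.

∂V₂/∂x = 6*y^2 + 10*y + 10
∂V₁/∂y = 0
Scalar curl = 6*y^2 + 10*y + 10
At (3, -2): 14.

14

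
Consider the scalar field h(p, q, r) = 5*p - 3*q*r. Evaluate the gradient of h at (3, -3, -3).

∂h/∂p = 5
∂h/∂q = -3*r
∂h/∂r = -3*q
∇h = (5, -3*r, -3*q)
At (3, -3, -3): (5, 9, 9).

(5, 9, 9)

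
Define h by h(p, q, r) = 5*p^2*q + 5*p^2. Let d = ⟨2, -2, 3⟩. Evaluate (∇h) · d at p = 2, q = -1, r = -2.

∂h/∂p = 10*p*q + 10*p
∂h/∂q = 5*p^2
∂h/∂r = 0
∇h at (2, -1, -2) = (0, 20, 0)
∇h · d = (0)(2) + (20)(-2) + (0)(3) = -40

-40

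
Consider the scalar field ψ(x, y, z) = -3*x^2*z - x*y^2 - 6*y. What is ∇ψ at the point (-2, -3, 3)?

(27, -18, -12)

∂ψ/∂x = -6*x*z - y^2
∂ψ/∂y = -2*x*y - 6
∂ψ/∂z = -3*x^2
∇ψ = (-6*x*z - y^2, -2*x*y - 6, -3*x^2)
At (-2, -3, 3): (27, -18, -12).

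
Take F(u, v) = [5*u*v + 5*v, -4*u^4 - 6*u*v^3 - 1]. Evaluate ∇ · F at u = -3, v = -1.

49

∂F₁/∂u = 5*v
∂F₂/∂v = -18*u*v^2
∇·F = -18*u*v^2 + 5*v
At (-3, -1): 49.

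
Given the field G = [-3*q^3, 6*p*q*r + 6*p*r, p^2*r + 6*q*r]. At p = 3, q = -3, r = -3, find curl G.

(∇×G)₁ = ∂G₃/∂q − ∂G₂/∂r = -6*p*q - 6*p + 6*r
(∇×G)₂ = ∂G₁/∂r − ∂G₃/∂p = -2*p*r
(∇×G)₃ = ∂G₂/∂p − ∂G₁/∂q = 9*q^2 + 6*q*r + 6*r
∇×G = (-6*p*q - 6*p + 6*r, -2*p*r, 9*q^2 + 6*q*r + 6*r)
At (3, -3, -3): (18, 18, 117).

(18, 18, 117)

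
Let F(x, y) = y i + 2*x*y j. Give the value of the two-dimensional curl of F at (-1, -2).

∂F₂/∂x = 2*y
∂F₁/∂y = 1
Scalar curl = 2*y - 1
At (-1, -2): -5.

-5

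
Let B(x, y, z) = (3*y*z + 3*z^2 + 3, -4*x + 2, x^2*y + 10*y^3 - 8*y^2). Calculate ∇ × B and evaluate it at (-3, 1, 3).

(∇×B)₁ = ∂B₃/∂y − ∂B₂/∂z = x^2 + 30*y^2 - 16*y
(∇×B)₂ = ∂B₁/∂z − ∂B₃/∂x = -2*x*y + 3*y + 6*z
(∇×B)₃ = ∂B₂/∂x − ∂B₁/∂y = -3*z - 4
∇×B = (x^2 + 30*y^2 - 16*y, -2*x*y + 3*y + 6*z, -3*z - 4)
At (-3, 1, 3): (23, 27, -13).

(23, 27, -13)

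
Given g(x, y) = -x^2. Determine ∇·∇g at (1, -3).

-2

∂²g/∂x² = -2
∂²g/∂y² = 0
∇²g = -2
At (1, -3): -2.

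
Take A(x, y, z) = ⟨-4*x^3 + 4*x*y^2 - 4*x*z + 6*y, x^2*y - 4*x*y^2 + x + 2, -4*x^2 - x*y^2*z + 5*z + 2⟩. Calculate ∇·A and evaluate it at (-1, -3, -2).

∂A₁/∂x = -12*x^2 + 4*y^2 - 4*z
∂A₂/∂y = x^2 - 8*x*y
∂A₃/∂z = -x*y^2 + 5
∇·A = -11*x^2 - x*y^2 - 8*x*y + 4*y^2 - 4*z + 5
At (-1, -3, -2): 23.

23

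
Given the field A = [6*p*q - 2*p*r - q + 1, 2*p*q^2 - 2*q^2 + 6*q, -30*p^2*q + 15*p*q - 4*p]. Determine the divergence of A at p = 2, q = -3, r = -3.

∂A₁/∂p = 6*q - 2*r
∂A₂/∂q = 4*p*q - 4*q + 6
∂A₃/∂r = 0
∇·A = 4*p*q + 2*q - 2*r + 6
At (2, -3, -3): -18.

-18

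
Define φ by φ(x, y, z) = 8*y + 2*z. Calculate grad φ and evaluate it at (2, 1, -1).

(0, 8, 2)

∂φ/∂x = 0
∂φ/∂y = 8
∂φ/∂z = 2
∇φ = (0, 8, 2)
At (2, 1, -1): (0, 8, 2).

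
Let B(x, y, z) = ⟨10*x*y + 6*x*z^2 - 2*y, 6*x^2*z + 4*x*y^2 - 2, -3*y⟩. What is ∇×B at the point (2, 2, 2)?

(∇×B)₁ = ∂B₃/∂y − ∂B₂/∂z = -6*x^2 - 3
(∇×B)₂ = ∂B₁/∂z − ∂B₃/∂x = 12*x*z
(∇×B)₃ = ∂B₂/∂x − ∂B₁/∂y = 12*x*z - 10*x + 4*y^2 + 2
∇×B = (-6*x^2 - 3, 12*x*z, 12*x*z - 10*x + 4*y^2 + 2)
At (2, 2, 2): (-27, 48, 46).

(-27, 48, 46)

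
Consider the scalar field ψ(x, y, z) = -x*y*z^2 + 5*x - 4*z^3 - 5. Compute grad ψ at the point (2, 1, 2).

(1, -8, -56)

∂ψ/∂x = -y*z^2 + 5
∂ψ/∂y = -x*z^2
∂ψ/∂z = -2*x*y*z - 12*z^2
∇ψ = (-y*z^2 + 5, -x*z^2, -2*x*y*z - 12*z^2)
At (2, 1, 2): (1, -8, -56).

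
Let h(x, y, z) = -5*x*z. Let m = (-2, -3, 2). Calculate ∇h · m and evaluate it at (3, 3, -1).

-40

∂h/∂x = -5*z
∂h/∂y = 0
∂h/∂z = -5*x
∇h at (3, 3, -1) = (5, 0, -15)
∇h · m = (5)(-2) + (0)(-3) + (-15)(2) = -40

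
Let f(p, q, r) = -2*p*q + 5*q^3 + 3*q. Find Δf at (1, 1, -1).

∂²f/∂p² = 0
∂²f/∂q² = 30*q
∂²f/∂r² = 0
∇²f = 30*q
At (1, 1, -1): 30.

30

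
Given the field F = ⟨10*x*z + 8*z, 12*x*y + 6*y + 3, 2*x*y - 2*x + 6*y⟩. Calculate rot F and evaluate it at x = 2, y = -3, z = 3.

(∇×F)₁ = ∂F₃/∂y − ∂F₂/∂z = 2*x + 6
(∇×F)₂ = ∂F₁/∂z − ∂F₃/∂x = 10*x - 2*y + 10
(∇×F)₃ = ∂F₂/∂x − ∂F₁/∂y = 12*y
∇×F = (2*x + 6, 10*x - 2*y + 10, 12*y)
At (2, -3, 3): (10, 36, -36).

(10, 36, -36)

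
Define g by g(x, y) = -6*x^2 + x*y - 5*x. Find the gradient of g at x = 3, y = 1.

∂g/∂x = -12*x + y - 5
∂g/∂y = x
∇g = (-12*x + y - 5, x)
At (3, 1): (-40, 3).

(-40, 3)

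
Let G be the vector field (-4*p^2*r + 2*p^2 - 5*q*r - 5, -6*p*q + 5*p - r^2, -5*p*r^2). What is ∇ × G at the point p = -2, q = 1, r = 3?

(6, 24, 14)

(∇×G)₁ = ∂G₃/∂q − ∂G₂/∂r = 2*r
(∇×G)₂ = ∂G₁/∂r − ∂G₃/∂p = -4*p^2 - 5*q + 5*r^2
(∇×G)₃ = ∂G₂/∂p − ∂G₁/∂q = -6*q + 5*r + 5
∇×G = (2*r, -4*p^2 - 5*q + 5*r^2, -6*q + 5*r + 5)
At (-2, 1, 3): (6, 24, 14).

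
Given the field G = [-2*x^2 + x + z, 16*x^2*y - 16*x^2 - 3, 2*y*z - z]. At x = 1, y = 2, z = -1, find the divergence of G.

16

∂G₁/∂x = -4*x + 1
∂G₂/∂y = 16*x^2
∂G₃/∂z = 2*y - 1
∇·G = 16*x^2 - 4*x + 2*y
At (1, 2, -1): 16.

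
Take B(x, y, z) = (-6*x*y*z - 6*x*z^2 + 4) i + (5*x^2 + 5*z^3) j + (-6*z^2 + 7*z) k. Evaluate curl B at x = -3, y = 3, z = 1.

(∇×B)₁ = ∂B₃/∂y − ∂B₂/∂z = -15*z^2
(∇×B)₂ = ∂B₁/∂z − ∂B₃/∂x = -6*x*y - 12*x*z
(∇×B)₃ = ∂B₂/∂x − ∂B₁/∂y = 6*x*z + 10*x
∇×B = (-15*z^2, -6*x*y - 12*x*z, 6*x*z + 10*x)
At (-3, 3, 1): (-15, 90, -48).

(-15, 90, -48)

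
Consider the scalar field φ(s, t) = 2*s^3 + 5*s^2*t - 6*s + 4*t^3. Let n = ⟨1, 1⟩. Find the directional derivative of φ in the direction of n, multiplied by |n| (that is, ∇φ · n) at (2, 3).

∂φ/∂s = 6*s^2 + 10*s*t - 6
∂φ/∂t = 5*s^2 + 12*t^2
∇φ at (2, 3) = (78, 128)
∇φ · n = (78)(1) + (128)(1) = 206

206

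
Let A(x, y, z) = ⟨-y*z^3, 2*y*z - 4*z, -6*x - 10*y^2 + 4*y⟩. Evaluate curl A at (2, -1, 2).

(∇×A)₁ = ∂A₃/∂y − ∂A₂/∂z = -22*y + 8
(∇×A)₂ = ∂A₁/∂z − ∂A₃/∂x = -3*y*z^2 + 6
(∇×A)₃ = ∂A₂/∂x − ∂A₁/∂y = z^3
∇×A = (-22*y + 8, -3*y*z^2 + 6, z^3)
At (2, -1, 2): (30, 18, 8).

(30, 18, 8)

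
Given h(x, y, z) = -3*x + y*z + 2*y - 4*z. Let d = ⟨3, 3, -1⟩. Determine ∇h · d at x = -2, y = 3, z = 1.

∂h/∂x = -3
∂h/∂y = z + 2
∂h/∂z = y - 4
∇h at (-2, 3, 1) = (-3, 3, -1)
∇h · d = (-3)(3) + (3)(3) + (-1)(-1) = 1

1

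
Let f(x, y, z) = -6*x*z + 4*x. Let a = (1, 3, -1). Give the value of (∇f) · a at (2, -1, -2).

∂f/∂x = -6*z + 4
∂f/∂y = 0
∂f/∂z = -6*x
∇f at (2, -1, -2) = (16, 0, -12)
∇f · a = (16)(1) + (0)(3) + (-12)(-1) = 28

28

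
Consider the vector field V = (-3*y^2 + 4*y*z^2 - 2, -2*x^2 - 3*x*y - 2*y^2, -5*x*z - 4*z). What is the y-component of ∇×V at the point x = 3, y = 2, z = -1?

(∇×V)_2 = ∂V₁/∂z − ∂V₃/∂x
= 8*y*z − (-5*z)
= 8*y*z + 5*z
At (3, 2, -1): -21.

-21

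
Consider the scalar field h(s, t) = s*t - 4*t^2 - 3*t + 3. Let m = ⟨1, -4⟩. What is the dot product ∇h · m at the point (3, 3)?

∂h/∂s = t
∂h/∂t = s - 8*t - 3
∇h at (3, 3) = (3, -24)
∇h · m = (3)(1) + (-24)(-4) = 99

99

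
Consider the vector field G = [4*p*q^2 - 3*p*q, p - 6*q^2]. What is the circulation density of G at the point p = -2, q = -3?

∂G₂/∂p = 1
∂G₁/∂q = 8*p*q - 3*p
Scalar curl = -8*p*q + 3*p + 1
At (-2, -3): -53.

-53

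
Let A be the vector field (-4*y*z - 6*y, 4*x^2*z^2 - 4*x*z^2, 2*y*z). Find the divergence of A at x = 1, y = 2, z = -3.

∂A₁/∂x = 0
∂A₂/∂y = 0
∂A₃/∂z = 2*y
∇·A = 2*y
At (1, 2, -3): 4.

4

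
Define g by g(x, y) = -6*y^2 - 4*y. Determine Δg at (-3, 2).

-12

∂²g/∂x² = 0
∂²g/∂y² = -12
∇²g = -12
At (-3, 2): -12.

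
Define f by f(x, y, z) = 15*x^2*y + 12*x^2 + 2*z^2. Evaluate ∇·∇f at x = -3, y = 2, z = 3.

88

∂²f/∂x² = 6*(5*y + 4)
∂²f/∂y² = 0
∂²f/∂z² = 4
∇²f = 30*y + 28
At (-3, 2, 3): 88.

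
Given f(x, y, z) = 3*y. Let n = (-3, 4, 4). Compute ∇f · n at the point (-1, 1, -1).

12

∂f/∂x = 0
∂f/∂y = 3
∂f/∂z = 0
∇f at (-1, 1, -1) = (0, 3, 0)
∇f · n = (0)(-3) + (3)(4) + (0)(4) = 12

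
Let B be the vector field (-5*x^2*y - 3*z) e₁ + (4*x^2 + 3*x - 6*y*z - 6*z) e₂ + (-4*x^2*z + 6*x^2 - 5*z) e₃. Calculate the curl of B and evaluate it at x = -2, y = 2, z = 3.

(18, -27, 7)

(∇×B)₁ = ∂B₃/∂y − ∂B₂/∂z = 6*y + 6
(∇×B)₂ = ∂B₁/∂z − ∂B₃/∂x = 8*x*z - 12*x - 3
(∇×B)₃ = ∂B₂/∂x − ∂B₁/∂y = 5*x^2 + 8*x + 3
∇×B = (6*y + 6, 8*x*z - 12*x - 3, 5*x^2 + 8*x + 3)
At (-2, 2, 3): (18, -27, 7).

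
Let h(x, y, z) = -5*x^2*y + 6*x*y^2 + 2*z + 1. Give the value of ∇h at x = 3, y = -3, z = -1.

∂h/∂x = -10*x*y + 6*y^2
∂h/∂y = -5*x^2 + 12*x*y
∂h/∂z = 2
∇h = (-10*x*y + 6*y^2, -5*x^2 + 12*x*y, 2)
At (3, -3, -1): (144, -153, 2).

(144, -153, 2)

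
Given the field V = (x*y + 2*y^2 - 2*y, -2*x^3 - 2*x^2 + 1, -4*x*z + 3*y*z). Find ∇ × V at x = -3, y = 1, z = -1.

(-3, -4, -41)

(∇×V)₁ = ∂V₃/∂y − ∂V₂/∂z = 3*z
(∇×V)₂ = ∂V₁/∂z − ∂V₃/∂x = 4*z
(∇×V)₃ = ∂V₂/∂x − ∂V₁/∂y = -6*x^2 - 5*x - 4*y + 2
∇×V = (3*z, 4*z, -6*x^2 - 5*x - 4*y + 2)
At (-3, 1, -1): (-3, -4, -41).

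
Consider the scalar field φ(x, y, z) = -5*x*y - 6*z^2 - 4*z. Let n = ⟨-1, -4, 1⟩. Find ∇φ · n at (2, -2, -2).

∂φ/∂x = -5*y
∂φ/∂y = -5*x
∂φ/∂z = -12*z - 4
∇φ at (2, -2, -2) = (10, -10, 20)
∇φ · n = (10)(-1) + (-10)(-4) + (20)(1) = 50

50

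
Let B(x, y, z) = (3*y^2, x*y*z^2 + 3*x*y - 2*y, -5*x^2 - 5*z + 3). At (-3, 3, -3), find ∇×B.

(∇×B)₁ = ∂B₃/∂y − ∂B₂/∂z = -2*x*y*z
(∇×B)₂ = ∂B₁/∂z − ∂B₃/∂x = 10*x
(∇×B)₃ = ∂B₂/∂x − ∂B₁/∂y = y*z^2 - 3*y
∇×B = (-2*x*y*z, 10*x, y*z^2 - 3*y)
At (-3, 3, -3): (-54, -30, 18).

(-54, -30, 18)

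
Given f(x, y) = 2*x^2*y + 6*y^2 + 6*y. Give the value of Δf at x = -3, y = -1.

8

∂²f/∂x² = 4*y
∂²f/∂y² = 12
∇²f = 4*y + 12
At (-3, -1): 8.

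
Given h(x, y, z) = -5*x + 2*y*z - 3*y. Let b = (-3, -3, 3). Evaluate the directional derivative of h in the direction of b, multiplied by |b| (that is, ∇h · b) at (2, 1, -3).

48

∂h/∂x = -5
∂h/∂y = 2*z - 3
∂h/∂z = 2*y
∇h at (2, 1, -3) = (-5, -9, 2)
∇h · b = (-5)(-3) + (-9)(-3) + (2)(3) = 48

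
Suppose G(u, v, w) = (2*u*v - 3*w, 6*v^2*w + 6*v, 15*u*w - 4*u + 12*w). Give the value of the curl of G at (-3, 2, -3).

(∇×G)₁ = ∂G₃/∂v − ∂G₂/∂w = -6*v^2
(∇×G)₂ = ∂G₁/∂w − ∂G₃/∂u = -15*w + 1
(∇×G)₃ = ∂G₂/∂u − ∂G₁/∂v = -2*u
∇×G = (-6*v^2, -15*w + 1, -2*u)
At (-3, 2, -3): (-24, 46, 6).

(-24, 46, 6)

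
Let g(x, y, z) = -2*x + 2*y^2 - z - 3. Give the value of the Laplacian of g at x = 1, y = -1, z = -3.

4

∂²g/∂x² = 0
∂²g/∂y² = 4
∂²g/∂z² = 0
∇²g = 4
At (1, -1, -3): 4.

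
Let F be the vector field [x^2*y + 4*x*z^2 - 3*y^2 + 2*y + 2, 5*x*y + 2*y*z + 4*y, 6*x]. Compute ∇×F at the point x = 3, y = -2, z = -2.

(4, -54, -33)

(∇×F)₁ = ∂F₃/∂y − ∂F₂/∂z = -2*y
(∇×F)₂ = ∂F₁/∂z − ∂F₃/∂x = 8*x*z - 6
(∇×F)₃ = ∂F₂/∂x − ∂F₁/∂y = -x^2 + 11*y - 2
∇×F = (-2*y, 8*x*z - 6, -x^2 + 11*y - 2)
At (3, -2, -2): (4, -54, -33).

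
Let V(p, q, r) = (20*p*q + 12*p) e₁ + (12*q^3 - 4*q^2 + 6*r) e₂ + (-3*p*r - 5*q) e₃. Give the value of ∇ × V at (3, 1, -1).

(∇×V)₁ = ∂V₃/∂q − ∂V₂/∂r = -11
(∇×V)₂ = ∂V₁/∂r − ∂V₃/∂p = 3*r
(∇×V)₃ = ∂V₂/∂p − ∂V₁/∂q = -20*p
∇×V = (-11, 3*r, -20*p)
At (3, 1, -1): (-11, -3, -60).

(-11, -3, -60)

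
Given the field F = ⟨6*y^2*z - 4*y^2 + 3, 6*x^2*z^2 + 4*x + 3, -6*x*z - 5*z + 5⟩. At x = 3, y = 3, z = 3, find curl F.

(-324, 72, 244)

(∇×F)₁ = ∂F₃/∂y − ∂F₂/∂z = -12*x^2*z
(∇×F)₂ = ∂F₁/∂z − ∂F₃/∂x = 6*y^2 + 6*z
(∇×F)₃ = ∂F₂/∂x − ∂F₁/∂y = 12*x*z^2 - 12*y*z + 8*y + 4
∇×F = (-12*x^2*z, 6*y^2 + 6*z, 12*x*z^2 - 12*y*z + 8*y + 4)
At (3, 3, 3): (-324, 72, 244).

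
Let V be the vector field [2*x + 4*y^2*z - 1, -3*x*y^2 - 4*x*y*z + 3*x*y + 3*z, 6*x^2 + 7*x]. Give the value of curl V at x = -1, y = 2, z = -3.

(∇×V)₁ = ∂V₃/∂y − ∂V₂/∂z = 4*x*y - 3
(∇×V)₂ = ∂V₁/∂z − ∂V₃/∂x = -12*x + 4*y^2 - 7
(∇×V)₃ = ∂V₂/∂x − ∂V₁/∂y = -3*y^2 - 12*y*z + 3*y
∇×V = (4*x*y - 3, -12*x + 4*y^2 - 7, -3*y^2 - 12*y*z + 3*y)
At (-1, 2, -3): (-11, 21, 66).

(-11, 21, 66)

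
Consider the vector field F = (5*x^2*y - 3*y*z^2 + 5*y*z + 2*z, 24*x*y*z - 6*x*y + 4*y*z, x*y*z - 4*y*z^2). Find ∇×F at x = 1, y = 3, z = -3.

(-123, 80, -197)

(∇×F)₁ = ∂F₃/∂y − ∂F₂/∂z = -24*x*y + x*z - 4*y - 4*z^2
(∇×F)₂ = ∂F₁/∂z − ∂F₃/∂x = -7*y*z + 5*y + 2
(∇×F)₃ = ∂F₂/∂x − ∂F₁/∂y = -5*x^2 + 24*y*z - 6*y + 3*z^2 - 5*z
∇×F = (-24*x*y + x*z - 4*y - 4*z^2, -7*y*z + 5*y + 2, -5*x^2 + 24*y*z - 6*y + 3*z^2 - 5*z)
At (1, 3, -3): (-123, 80, -197).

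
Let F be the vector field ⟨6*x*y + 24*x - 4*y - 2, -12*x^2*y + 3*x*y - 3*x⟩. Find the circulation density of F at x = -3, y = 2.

169

∂F₂/∂x = -24*x*y + 3*y - 3
∂F₁/∂y = 6*x - 4
Scalar curl = -24*x*y - 6*x + 3*y + 1
At (-3, 2): 169.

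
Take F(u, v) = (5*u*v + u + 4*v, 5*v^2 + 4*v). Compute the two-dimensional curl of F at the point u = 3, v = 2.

-19

∂F₂/∂u = 0
∂F₁/∂v = 5*u + 4
Scalar curl = -5*u - 4
At (3, 2): -19.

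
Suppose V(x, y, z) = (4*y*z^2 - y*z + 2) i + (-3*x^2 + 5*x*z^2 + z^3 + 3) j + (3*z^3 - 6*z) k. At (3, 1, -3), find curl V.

(∇×V)₁ = ∂V₃/∂y − ∂V₂/∂z = -10*x*z - 3*z^2
(∇×V)₂ = ∂V₁/∂z − ∂V₃/∂x = 8*y*z - y
(∇×V)₃ = ∂V₂/∂x − ∂V₁/∂y = -6*x + z^2 + z
∇×V = (-10*x*z - 3*z^2, 8*y*z - y, -6*x + z^2 + z)
At (3, 1, -3): (63, -25, -12).

(63, -25, -12)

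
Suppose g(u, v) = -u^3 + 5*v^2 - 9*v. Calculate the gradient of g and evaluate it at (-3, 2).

∂g/∂u = -3*u^2
∂g/∂v = 10*v - 9
∇g = (-3*u^2, 10*v - 9)
At (-3, 2): (-27, 11).

(-27, 11)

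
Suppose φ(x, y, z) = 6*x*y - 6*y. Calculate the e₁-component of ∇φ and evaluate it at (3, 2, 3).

12

(∇φ)_1 = ∂φ/∂x = 6*y
At (3, 2, 3): 12.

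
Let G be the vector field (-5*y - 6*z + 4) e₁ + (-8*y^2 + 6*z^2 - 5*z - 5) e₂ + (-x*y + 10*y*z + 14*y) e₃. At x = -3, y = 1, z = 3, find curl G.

(16, -5, 5)

(∇×G)₁ = ∂G₃/∂y − ∂G₂/∂z = -x - 2*z + 19
(∇×G)₂ = ∂G₁/∂z − ∂G₃/∂x = y - 6
(∇×G)₃ = ∂G₂/∂x − ∂G₁/∂y = 5
∇×G = (-x - 2*z + 19, y - 6, 5)
At (-3, 1, 3): (16, -5, 5).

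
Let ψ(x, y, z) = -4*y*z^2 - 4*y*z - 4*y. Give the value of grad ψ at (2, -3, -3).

∂ψ/∂x = 0
∂ψ/∂y = -4*z^2 - 4*z - 4
∂ψ/∂z = -8*y*z - 4*y
∇ψ = (0, -4*z^2 - 4*z - 4, -8*y*z - 4*y)
At (2, -3, -3): (0, -28, -60).

(0, -28, -60)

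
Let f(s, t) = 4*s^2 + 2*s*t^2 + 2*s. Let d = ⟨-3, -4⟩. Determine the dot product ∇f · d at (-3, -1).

∂f/∂s = 8*s + 2*t^2 + 2
∂f/∂t = 4*s*t
∇f at (-3, -1) = (-20, 12)
∇f · d = (-20)(-3) + (12)(-4) = 12

12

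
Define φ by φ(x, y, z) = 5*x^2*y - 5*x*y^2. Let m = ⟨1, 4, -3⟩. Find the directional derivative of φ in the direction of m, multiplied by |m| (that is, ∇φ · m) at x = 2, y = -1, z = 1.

∂φ/∂x = 10*x*y - 5*y^2
∂φ/∂y = 5*x^2 - 10*x*y
∂φ/∂z = 0
∇φ at (2, -1, 1) = (-25, 40, 0)
∇φ · m = (-25)(1) + (40)(4) + (0)(-3) = 135

135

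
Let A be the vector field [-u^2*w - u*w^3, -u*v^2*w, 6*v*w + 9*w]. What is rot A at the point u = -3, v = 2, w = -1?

(∇×A)₁ = ∂A₃/∂v − ∂A₂/∂w = u*v^2 + 6*w
(∇×A)₂ = ∂A₁/∂w − ∂A₃/∂u = -u^2 - 3*u*w^2
(∇×A)₃ = ∂A₂/∂u − ∂A₁/∂v = -v^2*w
∇×A = (u*v^2 + 6*w, -u^2 - 3*u*w^2, -v^2*w)
At (-3, 2, -1): (-18, 0, 4).

(-18, 0, 4)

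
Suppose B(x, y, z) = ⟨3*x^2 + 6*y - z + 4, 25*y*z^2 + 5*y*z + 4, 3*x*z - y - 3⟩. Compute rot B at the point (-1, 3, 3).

(∇×B)₁ = ∂B₃/∂y − ∂B₂/∂z = -50*y*z - 5*y - 1
(∇×B)₂ = ∂B₁/∂z − ∂B₃/∂x = -3*z - 1
(∇×B)₃ = ∂B₂/∂x − ∂B₁/∂y = -6
∇×B = (-50*y*z - 5*y - 1, -3*z - 1, -6)
At (-1, 3, 3): (-466, -10, -6).

(-466, -10, -6)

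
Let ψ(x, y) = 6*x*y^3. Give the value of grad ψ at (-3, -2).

(-48, -216)

∂ψ/∂x = 6*y^3
∂ψ/∂y = 18*x*y^2
∇ψ = (6*y^3, 18*x*y^2)
At (-3, -2): (-48, -216).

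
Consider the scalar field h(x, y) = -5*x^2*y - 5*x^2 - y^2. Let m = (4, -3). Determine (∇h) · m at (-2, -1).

54

∂h/∂x = -10*x*y - 10*x
∂h/∂y = -5*x^2 - 2*y
∇h at (-2, -1) = (0, -18)
∇h · m = (0)(4) + (-18)(-3) = 54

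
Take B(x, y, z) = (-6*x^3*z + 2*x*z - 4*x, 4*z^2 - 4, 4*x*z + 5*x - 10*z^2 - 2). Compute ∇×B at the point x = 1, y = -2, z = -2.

(16, -1, 0)

(∇×B)₁ = ∂B₃/∂y − ∂B₂/∂z = -8*z
(∇×B)₂ = ∂B₁/∂z − ∂B₃/∂x = -6*x^3 + 2*x - 4*z - 5
(∇×B)₃ = ∂B₂/∂x − ∂B₁/∂y = 0
∇×B = (-8*z, -6*x^3 + 2*x - 4*z - 5, 0)
At (1, -2, -2): (16, -1, 0).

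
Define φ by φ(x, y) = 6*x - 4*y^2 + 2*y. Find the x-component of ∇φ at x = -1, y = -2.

(∇φ)_1 = ∂φ/∂x = 6
At (-1, -2): 6.

6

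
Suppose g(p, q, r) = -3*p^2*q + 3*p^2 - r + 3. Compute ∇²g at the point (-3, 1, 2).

0

∂²g/∂p² = 6*(-q + 1)
∂²g/∂q² = 0
∂²g/∂r² = 0
∇²g = -6*q + 6
At (-3, 1, 2): 0.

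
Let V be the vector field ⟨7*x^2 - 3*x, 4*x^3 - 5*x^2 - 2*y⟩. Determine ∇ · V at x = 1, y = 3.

∂V₁/∂x = 14*x - 3
∂V₂/∂y = -2
∇·V = 14*x - 5
At (1, 3): 9.

9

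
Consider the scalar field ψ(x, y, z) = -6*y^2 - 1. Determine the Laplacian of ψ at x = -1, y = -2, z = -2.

∂²ψ/∂x² = 0
∂²ψ/∂y² = -12
∂²ψ/∂z² = 0
∇²ψ = -12
At (-1, -2, -2): -12.

-12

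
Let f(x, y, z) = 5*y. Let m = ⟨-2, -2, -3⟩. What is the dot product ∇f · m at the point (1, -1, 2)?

∂f/∂x = 0
∂f/∂y = 5
∂f/∂z = 0
∇f at (1, -1, 2) = (0, 5, 0)
∇f · m = (0)(-2) + (5)(-2) + (0)(-3) = -10

-10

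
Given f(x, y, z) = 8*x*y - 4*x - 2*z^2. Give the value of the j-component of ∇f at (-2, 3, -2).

(∇f)_2 = ∂f/∂y = 8*x
At (-2, 3, -2): -16.

-16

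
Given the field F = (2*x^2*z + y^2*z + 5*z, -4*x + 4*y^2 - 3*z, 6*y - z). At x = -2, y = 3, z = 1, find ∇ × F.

(∇×F)₁ = ∂F₃/∂y − ∂F₂/∂z = 9
(∇×F)₂ = ∂F₁/∂z − ∂F₃/∂x = 2*x^2 + y^2 + 5
(∇×F)₃ = ∂F₂/∂x − ∂F₁/∂y = -2*y*z - 4
∇×F = (9, 2*x^2 + y^2 + 5, -2*y*z - 4)
At (-2, 3, 1): (9, 22, -10).

(9, 22, -10)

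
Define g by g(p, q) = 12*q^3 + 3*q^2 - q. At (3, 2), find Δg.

∂²g/∂p² = 0
∂²g/∂q² = 6*(12*q + 1)
∇²g = 72*q + 6
At (3, 2): 150.

150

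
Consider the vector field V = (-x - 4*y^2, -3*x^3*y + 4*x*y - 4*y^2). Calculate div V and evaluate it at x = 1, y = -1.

8

∂V₁/∂x = -1
∂V₂/∂y = -3*x^3 + 4*x - 8*y
∇·V = -3*x^3 + 4*x - 8*y - 1
At (1, -1): 8.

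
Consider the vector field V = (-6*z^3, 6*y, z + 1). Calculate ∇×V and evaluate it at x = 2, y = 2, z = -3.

(0, -162, 0)

(∇×V)₁ = ∂V₃/∂y − ∂V₂/∂z = 0
(∇×V)₂ = ∂V₁/∂z − ∂V₃/∂x = -18*z^2
(∇×V)₃ = ∂V₂/∂x − ∂V₁/∂y = 0
∇×V = (0, -18*z^2, 0)
At (2, 2, -3): (0, -162, 0).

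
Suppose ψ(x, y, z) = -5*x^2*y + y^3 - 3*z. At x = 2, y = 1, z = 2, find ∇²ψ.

∂²ψ/∂x² = -10*y
∂²ψ/∂y² = 6*y
∂²ψ/∂z² = 0
∇²ψ = -4*y
At (2, 1, 2): -4.

-4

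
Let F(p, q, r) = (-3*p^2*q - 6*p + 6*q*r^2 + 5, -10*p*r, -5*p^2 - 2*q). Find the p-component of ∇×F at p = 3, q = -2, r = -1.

(∇×F)_1 = ∂F₃/∂q − ∂F₂/∂r
= -2 − (-10*p)
= 10*p - 2
At (3, -2, -1): 28.

28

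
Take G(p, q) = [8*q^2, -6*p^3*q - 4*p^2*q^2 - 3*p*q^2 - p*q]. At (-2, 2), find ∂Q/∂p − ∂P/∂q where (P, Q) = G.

-126

∂G₂/∂p = -18*p^2*q - 8*p*q^2 - 3*q^2 - q
∂G₁/∂q = 16*q
Scalar curl = -18*p^2*q - 8*p*q^2 - 3*q^2 - 17*q
At (-2, 2): -126.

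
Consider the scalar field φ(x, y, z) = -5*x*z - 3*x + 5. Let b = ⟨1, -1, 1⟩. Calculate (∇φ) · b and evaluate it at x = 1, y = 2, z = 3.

∂φ/∂x = -5*z - 3
∂φ/∂y = 0
∂φ/∂z = -5*x
∇φ at (1, 2, 3) = (-18, 0, -5)
∇φ · b = (-18)(1) + (0)(-1) + (-5)(1) = -23

-23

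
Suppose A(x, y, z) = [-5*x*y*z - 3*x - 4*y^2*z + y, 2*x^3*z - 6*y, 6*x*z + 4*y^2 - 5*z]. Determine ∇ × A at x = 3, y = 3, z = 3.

(-30, -99, 278)

(∇×A)₁ = ∂A₃/∂y − ∂A₂/∂z = -2*x^3 + 8*y
(∇×A)₂ = ∂A₁/∂z − ∂A₃/∂x = -5*x*y - 4*y^2 - 6*z
(∇×A)₃ = ∂A₂/∂x − ∂A₁/∂y = 6*x^2*z + 5*x*z + 8*y*z - 1
∇×A = (-2*x^3 + 8*y, -5*x*y - 4*y^2 - 6*z, 6*x^2*z + 5*x*z + 8*y*z - 1)
At (3, 3, 3): (-30, -99, 278).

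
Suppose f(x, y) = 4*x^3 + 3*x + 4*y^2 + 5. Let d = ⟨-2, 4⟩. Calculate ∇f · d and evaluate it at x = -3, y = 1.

-190

∂f/∂x = 12*x^2 + 3
∂f/∂y = 8*y
∇f at (-3, 1) = (111, 8)
∇f · d = (111)(-2) + (8)(4) = -190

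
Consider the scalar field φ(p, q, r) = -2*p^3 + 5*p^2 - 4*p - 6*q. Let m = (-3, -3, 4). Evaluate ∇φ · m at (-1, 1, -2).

∂φ/∂p = -6*p^2 + 10*p - 4
∂φ/∂q = -6
∂φ/∂r = 0
∇φ at (-1, 1, -2) = (-20, -6, 0)
∇φ · m = (-20)(-3) + (-6)(-3) + (0)(4) = 78

78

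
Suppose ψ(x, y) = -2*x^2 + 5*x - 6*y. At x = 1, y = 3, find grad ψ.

∂ψ/∂x = -4*x + 5
∂ψ/∂y = -6
∇ψ = (-4*x + 5, -6)
At (1, 3): (1, -6).

(1, -6)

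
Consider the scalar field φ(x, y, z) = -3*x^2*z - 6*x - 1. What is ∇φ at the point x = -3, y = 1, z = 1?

(12, 0, -27)

∂φ/∂x = -6*x*z - 6
∂φ/∂y = 0
∂φ/∂z = -3*x^2
∇φ = (-6*x*z - 6, 0, -3*x^2)
At (-3, 1, 1): (12, 0, -27).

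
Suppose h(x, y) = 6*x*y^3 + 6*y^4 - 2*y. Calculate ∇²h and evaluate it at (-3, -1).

180

∂²h/∂x² = 0
∂²h/∂y² = 36*y*(x + 2*y)
∇²h = 36*x*y + 72*y^2
At (-3, -1): 180.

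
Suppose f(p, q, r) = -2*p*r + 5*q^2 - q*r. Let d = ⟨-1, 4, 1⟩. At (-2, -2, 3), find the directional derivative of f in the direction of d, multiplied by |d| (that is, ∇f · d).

∂f/∂p = -2*r
∂f/∂q = 10*q - r
∂f/∂r = -2*p - q
∇f at (-2, -2, 3) = (-6, -23, 6)
∇f · d = (-6)(-1) + (-23)(4) + (6)(1) = -80

-80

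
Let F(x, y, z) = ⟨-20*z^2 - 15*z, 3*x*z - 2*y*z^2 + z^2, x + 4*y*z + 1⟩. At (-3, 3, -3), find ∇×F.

(∇×F)₁ = ∂F₃/∂y − ∂F₂/∂z = -3*x + 4*y*z + 2*z
(∇×F)₂ = ∂F₁/∂z − ∂F₃/∂x = -40*z - 16
(∇×F)₃ = ∂F₂/∂x − ∂F₁/∂y = 3*z
∇×F = (-3*x + 4*y*z + 2*z, -40*z - 16, 3*z)
At (-3, 3, -3): (-33, 104, -9).

(-33, 104, -9)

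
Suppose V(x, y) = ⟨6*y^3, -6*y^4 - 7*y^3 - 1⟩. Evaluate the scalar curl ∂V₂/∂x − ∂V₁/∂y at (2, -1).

∂V₂/∂x = 0
∂V₁/∂y = 18*y^2
Scalar curl = -18*y^2
At (2, -1): -18.

-18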